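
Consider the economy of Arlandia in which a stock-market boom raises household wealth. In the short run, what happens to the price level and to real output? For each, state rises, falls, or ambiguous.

This is a positive demand shock: AD shifts right.
Moving along the upward-sloping SRAS curve, P rises and Y rises.

Price level: rises; output: rises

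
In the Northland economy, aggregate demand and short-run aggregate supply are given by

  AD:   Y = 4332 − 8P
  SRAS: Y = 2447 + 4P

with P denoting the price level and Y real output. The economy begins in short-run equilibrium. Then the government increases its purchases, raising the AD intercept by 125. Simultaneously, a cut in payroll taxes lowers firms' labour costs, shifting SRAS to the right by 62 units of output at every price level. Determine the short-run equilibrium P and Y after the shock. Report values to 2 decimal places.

After both shocks: AD is Y = 4457 − 8P and SRAS is Y = 2509 + 4P.
Setting them equal: 1948 = 12P, so P = 162.33.
Substituting into AD, Y = 3158.33.

P = 162.33, Y = 3158.33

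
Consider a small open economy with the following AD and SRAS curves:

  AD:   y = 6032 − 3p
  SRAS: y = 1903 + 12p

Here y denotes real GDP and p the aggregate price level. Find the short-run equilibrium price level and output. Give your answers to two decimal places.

p = 275.27, y = 5206.20

Set AD = SRAS: 6032 − 3p = 1903 + 12p, so 4129 = 15p and p = 275.27.
Substituting into AD, y = 6032 − 3p = 5206.20.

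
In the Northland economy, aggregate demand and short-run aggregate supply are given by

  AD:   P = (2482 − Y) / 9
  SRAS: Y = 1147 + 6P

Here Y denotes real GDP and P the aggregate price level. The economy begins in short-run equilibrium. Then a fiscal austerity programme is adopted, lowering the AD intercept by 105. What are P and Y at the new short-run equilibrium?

P = 82, Y = 1639

This is a negative demand shock: AD shifts left.
New AD: Y = 2377 − 9P.
Set AD = SRAS: 2377 − 9P = 1147 + 6P, so 1230 = 15P and P = 82.
Y = 2377 − 9·82 = 1639.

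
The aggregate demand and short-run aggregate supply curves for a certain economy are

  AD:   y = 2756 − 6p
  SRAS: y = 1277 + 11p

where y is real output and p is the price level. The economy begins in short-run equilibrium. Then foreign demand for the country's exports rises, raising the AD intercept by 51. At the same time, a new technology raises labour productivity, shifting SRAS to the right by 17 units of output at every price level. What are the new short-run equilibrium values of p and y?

p = 89, y = 2273

After both shocks: AD is y = 2807 − 6p and SRAS is y = 1294 + 11p.
Setting them equal: 1513 = 17p, so p = 89.
y = 2807 − 6·89 = 2273.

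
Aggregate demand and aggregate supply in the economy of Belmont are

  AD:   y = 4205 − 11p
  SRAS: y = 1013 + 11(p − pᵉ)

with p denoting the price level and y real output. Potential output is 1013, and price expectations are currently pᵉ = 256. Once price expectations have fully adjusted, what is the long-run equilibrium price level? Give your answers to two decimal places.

Short run: with pᵉ = 256, SRAS is y = 11p − 1803. Setting AD = SRAS gives 6008 = 22p, so p = 273.09 and y = 4205 − 11p = 1201.00.
Output 1201.00 is above potential 1013, so over time expected prices rise and SRAS shifts left until y returns to 1013.
Long run: y = 1013 on the AD curve gives 1013 = 4205 − 11p, so p = 290.18.

Long-run p = 290.18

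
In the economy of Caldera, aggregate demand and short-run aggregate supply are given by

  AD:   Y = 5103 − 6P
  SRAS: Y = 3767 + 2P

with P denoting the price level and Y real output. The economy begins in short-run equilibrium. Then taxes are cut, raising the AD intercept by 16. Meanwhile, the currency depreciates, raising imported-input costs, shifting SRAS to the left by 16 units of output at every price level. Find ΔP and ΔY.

ΔP = +4, ΔY = -8

After both shocks: AD is Y = 5119 − 6P and SRAS is Y = 3751 + 2P.
Setting them equal: 1368 = 8P, so P = 171.
Y = 5119 − 6·171 = 4093.
Initially P = 167, Y = 4101, so ΔP = +4 and ΔY = -8.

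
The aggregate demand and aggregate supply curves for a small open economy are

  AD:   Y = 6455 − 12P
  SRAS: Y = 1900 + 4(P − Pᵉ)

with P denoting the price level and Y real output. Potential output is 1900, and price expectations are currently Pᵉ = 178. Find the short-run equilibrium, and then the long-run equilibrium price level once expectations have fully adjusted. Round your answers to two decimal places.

Short run: with Pᵉ = 178, SRAS is Y = 1188 + 4P. Setting AD = SRAS gives 5267 = 16P, so P = 329.19 and Y = 6455 − 12P = 2504.75.
Output 2504.75 is above potential 1900, so over time expected prices rise and SRAS shifts left until Y returns to 1900.
Long run: Y = 1900 on the AD curve gives 1900 = 6455 − 12P, so P = 379.58.

Short run: P = 329.19, Y = 2504.75. Long run: P = 379.58.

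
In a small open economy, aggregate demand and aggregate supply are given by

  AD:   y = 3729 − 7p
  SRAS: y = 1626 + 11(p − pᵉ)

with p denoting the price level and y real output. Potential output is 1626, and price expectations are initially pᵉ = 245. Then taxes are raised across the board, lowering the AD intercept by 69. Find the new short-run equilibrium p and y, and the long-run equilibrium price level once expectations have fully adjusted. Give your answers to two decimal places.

AD shifts left: new AD is y = 3660 − 7p. With pᵉ = 245, SRAS is y = 11p − 1069.
Short run: 3660 − 7p = 11p − 1069 gives 4729 = 18p, so p = 262.72 and y = 3660 − 7p = 1820.94.
y = 1820.94 is above potential 1626; expectations adjust and SRAS shifts left until y = 1626.
Long run: on the new AD curve, 1626 = 3660 − 7p gives p = 290.57.

Short run: p = 262.72, y = 1820.94. Long run: p = 290.57.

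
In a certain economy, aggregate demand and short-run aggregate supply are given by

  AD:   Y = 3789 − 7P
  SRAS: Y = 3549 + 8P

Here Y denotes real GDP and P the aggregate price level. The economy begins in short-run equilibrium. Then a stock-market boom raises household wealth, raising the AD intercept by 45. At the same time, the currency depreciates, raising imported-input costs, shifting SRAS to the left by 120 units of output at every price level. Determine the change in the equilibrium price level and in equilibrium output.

ΔP = +11, ΔY = -32

After both shocks: AD is Y = 3834 − 7P and SRAS is Y = 3429 + 8P.
Setting them equal: 405 = 15P, so P = 27.
Y = 3834 − 7·27 = 3645.
Initially P = 16, Y = 3677, so ΔP = +11 and ΔY = -32.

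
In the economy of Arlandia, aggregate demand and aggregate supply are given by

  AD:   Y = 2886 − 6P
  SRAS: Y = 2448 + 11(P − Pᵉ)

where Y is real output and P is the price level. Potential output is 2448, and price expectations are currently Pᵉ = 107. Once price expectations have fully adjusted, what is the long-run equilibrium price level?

Short run: with Pᵉ = 107, SRAS is Y = 1271 + 11P. Setting AD = SRAS gives 1615 = 17P, so P = 95 and Y = 2886 − 6·95 = 2316.
Output 2316 is below potential 2448, so over time expected prices fall and SRAS shifts right until Y returns to 2448.
Long run: Y = 2448 on the AD curve gives 2448 = 2886 − 6P, so P = 73.

Long-run P = 73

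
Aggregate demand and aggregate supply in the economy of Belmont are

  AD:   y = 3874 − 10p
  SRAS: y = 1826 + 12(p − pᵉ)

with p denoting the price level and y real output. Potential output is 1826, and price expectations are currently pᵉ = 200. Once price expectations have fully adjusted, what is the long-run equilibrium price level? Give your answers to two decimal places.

Short run: with pᵉ = 200, SRAS is y = 12p − 574. Setting AD = SRAS gives 4448 = 22p, so p = 202.18 and y = 3874 − 10p = 1852.18.
Output 1852.18 is above potential 1826, so over time expected prices rise and SRAS shifts left until y returns to 1826.
Long run: y = 1826 on the AD curve gives 1826 = 3874 − 10p, so p = 204.80.

Long-run p = 204.80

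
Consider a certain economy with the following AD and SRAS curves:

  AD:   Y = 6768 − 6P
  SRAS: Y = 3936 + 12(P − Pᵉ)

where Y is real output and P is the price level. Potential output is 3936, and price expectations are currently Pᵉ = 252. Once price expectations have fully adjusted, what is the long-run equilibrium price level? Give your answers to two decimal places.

Long-run P = 472.00

Short run: with Pᵉ = 252, SRAS is Y = 912 + 12P. Setting AD = SRAS gives 5856 = 18P, so P = 325.33 and Y = 6768 − 6P = 4816.00.
Output 4816.00 is above potential 3936, so over time expected prices rise and SRAS shifts left until Y returns to 3936.
Long run: Y = 3936 on the AD curve gives 3936 = 6768 − 6P, so P = 472.00.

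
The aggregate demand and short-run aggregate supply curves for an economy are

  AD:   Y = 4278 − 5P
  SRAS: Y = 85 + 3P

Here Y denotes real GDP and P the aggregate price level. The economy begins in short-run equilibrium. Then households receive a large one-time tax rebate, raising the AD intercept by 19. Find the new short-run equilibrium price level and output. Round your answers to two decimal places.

P = 526.50, Y = 1664.50

This is a positive demand shock: AD shifts right.
New AD: Y = 4297 − 5P.
Set AD = SRAS: 4297 − 5P = 85 + 3P, so 4212 = 8P and P = 526.50.
Substituting into AD, Y = 1664.50.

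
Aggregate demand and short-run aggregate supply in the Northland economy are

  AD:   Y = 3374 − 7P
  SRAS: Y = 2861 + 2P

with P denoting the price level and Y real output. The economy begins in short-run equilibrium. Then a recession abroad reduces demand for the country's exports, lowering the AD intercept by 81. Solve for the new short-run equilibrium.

P = 48, Y = 2957

This is a negative demand shock: AD shifts left.
New AD: Y = 3293 − 7P.
Set AD = SRAS: 3293 − 7P = 2861 + 2P, so 432 = 9P and P = 48.
Y = 3293 − 7·48 = 2957.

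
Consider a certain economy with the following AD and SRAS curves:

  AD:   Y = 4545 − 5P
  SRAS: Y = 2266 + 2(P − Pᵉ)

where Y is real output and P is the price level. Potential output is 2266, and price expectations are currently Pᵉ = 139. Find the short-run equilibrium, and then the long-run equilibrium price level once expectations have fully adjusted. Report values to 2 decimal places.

Short run: P = 365.29, Y = 2718.57. Long run: P = 455.80.

Short run: with Pᵉ = 139, SRAS is Y = 1988 + 2P. Setting AD = SRAS gives 2557 = 7P, so P = 365.29 and Y = 4545 − 5P = 2718.57.
Output 2718.57 is above potential 2266, so over time expected prices rise and SRAS shifts left until Y returns to 2266.
Long run: Y = 2266 on the AD curve gives 2266 = 4545 − 5P, so P = 455.80.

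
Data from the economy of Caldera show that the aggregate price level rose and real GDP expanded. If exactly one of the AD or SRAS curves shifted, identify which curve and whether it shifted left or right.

AD shifted right

P rose and Y rose. An AD shift moves P and Y in the same direction; an SRAS shift moves them in opposite directions.
Here P and Y moved in the same direction, so the AD curve shifted.
Since Y rose, AD shifted right.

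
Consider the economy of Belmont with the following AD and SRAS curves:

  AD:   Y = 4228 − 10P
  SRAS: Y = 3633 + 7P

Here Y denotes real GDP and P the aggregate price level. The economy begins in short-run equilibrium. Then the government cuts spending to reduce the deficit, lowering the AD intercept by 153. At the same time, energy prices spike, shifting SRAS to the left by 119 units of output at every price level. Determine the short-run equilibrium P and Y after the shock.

After both shocks: AD is Y = 4075 − 10P and SRAS is Y = 3514 + 7P.
Setting them equal: 561 = 17P, so P = 33.
Y = 4075 − 10·33 = 3745.

P = 33, Y = 3745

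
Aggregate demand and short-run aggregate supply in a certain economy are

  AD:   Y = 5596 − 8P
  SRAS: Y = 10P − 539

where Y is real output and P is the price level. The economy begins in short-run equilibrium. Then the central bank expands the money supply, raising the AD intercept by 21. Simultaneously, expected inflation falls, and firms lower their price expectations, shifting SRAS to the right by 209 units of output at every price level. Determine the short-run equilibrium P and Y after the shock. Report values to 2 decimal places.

After both shocks: AD is Y = 5617 − 8P and SRAS is Y = 10P − 330.
Setting them equal: 5947 = 18P, so P = 330.39.
Substituting into AD, Y = 2973.89.

P = 330.39, Y = 2973.89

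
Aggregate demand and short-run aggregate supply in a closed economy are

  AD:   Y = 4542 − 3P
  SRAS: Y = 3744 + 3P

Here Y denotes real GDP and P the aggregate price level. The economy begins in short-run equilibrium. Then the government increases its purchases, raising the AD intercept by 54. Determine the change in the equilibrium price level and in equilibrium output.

ΔP = +9, ΔY = +27

This is a positive demand shock: AD shifts right.
New AD: Y = 4596 − 3P.
Set AD = SRAS: 4596 − 3P = 3744 + 3P, so 852 = 6P and P = 142.
Y = 4596 − 3·142 = 4170.
Initially P = 133, Y = 4143, so ΔP = +9 and ΔY = +27.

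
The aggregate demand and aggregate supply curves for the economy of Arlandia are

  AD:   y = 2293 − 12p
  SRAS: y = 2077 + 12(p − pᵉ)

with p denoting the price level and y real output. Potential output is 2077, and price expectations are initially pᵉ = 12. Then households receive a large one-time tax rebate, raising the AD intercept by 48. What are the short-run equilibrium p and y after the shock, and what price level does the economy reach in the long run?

AD shifts right: new AD is y = 2341 − 12p. With pᵉ = 12, SRAS is y = 1933 + 12p.
Short run: 2341 − 12p = 1933 + 12p gives 408 = 24p, so p = 17 and y = 2341 − 12·17 = 2137.
y = 2137 is above potential 2077; expectations adjust and SRAS shifts left until y = 2077.
Long run: on the new AD curve, 2077 = 2341 − 12p gives p = 22.

Short run: p = 17, y = 2137. Long run: p = 22.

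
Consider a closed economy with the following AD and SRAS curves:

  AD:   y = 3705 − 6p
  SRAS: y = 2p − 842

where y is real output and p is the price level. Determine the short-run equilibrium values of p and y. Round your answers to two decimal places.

Set AD = SRAS: 3705 − 6p = 2p − 842, so 4547 = 8p and p = 568.38.
Substituting into AD, y = 3705 − 6p = 294.75.

p = 568.38, y = 294.75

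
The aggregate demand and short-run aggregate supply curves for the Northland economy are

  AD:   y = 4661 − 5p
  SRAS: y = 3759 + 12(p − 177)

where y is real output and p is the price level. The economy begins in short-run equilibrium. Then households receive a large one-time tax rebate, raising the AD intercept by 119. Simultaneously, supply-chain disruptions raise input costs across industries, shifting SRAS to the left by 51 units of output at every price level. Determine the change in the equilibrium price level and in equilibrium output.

Δp = +10, Δy = +69

After both shocks: AD is y = 4780 − 5p and SRAS is y = 1584 + 12p.
Setting them equal: 3196 = 17p, so p = 188.
y = 4780 − 5·188 = 3840.
Initially p = 178, y = 3771, so Δp = +10 and Δy = +69.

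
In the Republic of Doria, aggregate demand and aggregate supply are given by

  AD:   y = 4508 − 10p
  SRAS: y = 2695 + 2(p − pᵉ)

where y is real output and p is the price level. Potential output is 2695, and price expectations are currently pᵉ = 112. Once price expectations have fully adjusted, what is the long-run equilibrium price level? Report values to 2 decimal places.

Short run: with pᵉ = 112, SRAS is y = 2471 + 2p. Setting AD = SRAS gives 2037 = 12p, so p = 169.75 and y = 4508 − 10p = 2810.50.
Output 2810.50 is above potential 2695, so over time expected prices rise and SRAS shifts left until y returns to 2695.
Long run: y = 2695 on the AD curve gives 2695 = 4508 − 10p, so p = 181.30.

Long-run p = 181.30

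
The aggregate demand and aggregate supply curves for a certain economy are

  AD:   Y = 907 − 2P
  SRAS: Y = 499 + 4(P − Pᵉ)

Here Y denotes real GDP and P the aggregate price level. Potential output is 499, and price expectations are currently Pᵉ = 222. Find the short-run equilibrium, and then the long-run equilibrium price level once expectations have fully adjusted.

Short run: with Pᵉ = 222, SRAS is Y = 4P − 389. Setting AD = SRAS gives 1296 = 6P, so P = 216 and Y = 907 − 2·216 = 475.
Output 475 is below potential 499, so over time expected prices fall and SRAS shifts right until Y returns to 499.
Long run: Y = 499 on the AD curve gives 499 = 907 − 2P, so P = 204.

Short run: P = 216, Y = 475. Long run: P = 204.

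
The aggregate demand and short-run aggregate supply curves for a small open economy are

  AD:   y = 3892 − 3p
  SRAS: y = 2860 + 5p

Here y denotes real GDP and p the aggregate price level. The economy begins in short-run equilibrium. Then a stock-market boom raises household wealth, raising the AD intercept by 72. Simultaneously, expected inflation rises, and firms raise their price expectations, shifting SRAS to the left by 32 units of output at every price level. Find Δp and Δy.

After both shocks: AD is y = 3964 − 3p and SRAS is y = 2828 + 5p.
Setting them equal: 1136 = 8p, so p = 142.
y = 3964 − 3·142 = 3538.
Initially p = 129, y = 3505, so Δp = +13 and Δy = +33.

Δp = +13, Δy = +33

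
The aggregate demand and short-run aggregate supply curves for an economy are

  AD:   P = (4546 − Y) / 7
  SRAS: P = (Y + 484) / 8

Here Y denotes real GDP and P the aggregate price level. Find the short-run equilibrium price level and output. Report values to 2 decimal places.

P = 335.33, Y = 2198.67

Rearrange AD to Y = 4546 − 7P.
Rearrange SRAS to Y = 8P − 484.
Set AD = SRAS: 4546 − 7P = 8P − 484, so 5030 = 15P and P = 335.33.
Substituting into AD, Y = 4546 − 7P = 2198.67.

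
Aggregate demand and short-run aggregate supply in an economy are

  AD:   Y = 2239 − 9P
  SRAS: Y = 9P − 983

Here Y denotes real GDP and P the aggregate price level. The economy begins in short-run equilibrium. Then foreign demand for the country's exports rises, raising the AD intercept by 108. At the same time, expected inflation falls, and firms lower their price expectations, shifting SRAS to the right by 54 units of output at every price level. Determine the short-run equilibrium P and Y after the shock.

After both shocks: AD is Y = 2347 − 9P and SRAS is Y = 9P − 929.
Setting them equal: 3276 = 18P, so P = 182.
Y = 2347 − 9·182 = 709.

P = 182, Y = 709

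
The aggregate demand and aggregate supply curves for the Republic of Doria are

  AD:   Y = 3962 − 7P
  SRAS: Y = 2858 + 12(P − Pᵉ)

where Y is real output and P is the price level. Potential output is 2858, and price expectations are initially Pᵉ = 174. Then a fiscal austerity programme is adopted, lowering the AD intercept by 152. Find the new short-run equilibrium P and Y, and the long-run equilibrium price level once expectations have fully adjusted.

AD shifts left: new AD is Y = 3810 − 7P. With Pᵉ = 174, SRAS is Y = 770 + 12P.
Short run: 3810 − 7P = 770 + 12P gives 3040 = 19P, so P = 160 and Y = 3810 − 7·160 = 2690.
Y = 2690 is below potential 2858; expectations adjust and SRAS shifts right until Y = 2858.
Long run: on the new AD curve, 2858 = 3810 − 7P gives P = 136.

Short run: P = 160, Y = 2690. Long run: P = 136.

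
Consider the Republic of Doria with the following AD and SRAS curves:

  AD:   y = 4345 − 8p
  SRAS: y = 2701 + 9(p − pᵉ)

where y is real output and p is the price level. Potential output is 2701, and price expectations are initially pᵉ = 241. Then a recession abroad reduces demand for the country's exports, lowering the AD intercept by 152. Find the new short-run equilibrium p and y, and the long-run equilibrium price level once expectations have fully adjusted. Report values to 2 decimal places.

AD shifts left: new AD is y = 4193 − 8p. With pᵉ = 241, SRAS is y = 532 + 9p.
Short run: 4193 − 8p = 532 + 9p gives 3661 = 17p, so p = 215.35 and y = 4193 − 8p = 2470.18.
y = 2470.18 is below potential 2701; expectations adjust and SRAS shifts right until y = 2701.
Long run: on the new AD curve, 2701 = 4193 − 8p gives p = 186.50.

Short run: p = 215.35, y = 2470.18. Long run: p = 186.50.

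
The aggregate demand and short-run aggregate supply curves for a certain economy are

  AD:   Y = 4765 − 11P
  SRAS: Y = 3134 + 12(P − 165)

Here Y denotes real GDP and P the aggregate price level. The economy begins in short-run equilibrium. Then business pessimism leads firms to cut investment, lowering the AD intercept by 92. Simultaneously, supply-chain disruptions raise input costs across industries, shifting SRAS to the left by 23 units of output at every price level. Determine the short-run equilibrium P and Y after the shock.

After both shocks: AD is Y = 4673 − 11P and SRAS is Y = 1131 + 12P.
Setting them equal: 3542 = 23P, so P = 154.
Y = 4673 − 11·154 = 2979.

P = 154, Y = 2979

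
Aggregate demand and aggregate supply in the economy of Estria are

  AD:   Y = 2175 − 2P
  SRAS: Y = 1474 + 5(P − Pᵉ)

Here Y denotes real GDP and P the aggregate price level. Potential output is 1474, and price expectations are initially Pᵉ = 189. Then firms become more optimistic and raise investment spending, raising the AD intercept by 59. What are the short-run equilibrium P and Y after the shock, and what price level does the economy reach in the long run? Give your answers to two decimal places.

Short run: P = 243.57, Y = 1746.86. Long run: P = 380.00.

AD shifts right: new AD is Y = 2234 − 2P. With Pᵉ = 189, SRAS is Y = 529 + 5P.
Short run: 2234 − 2P = 529 + 5P gives 1705 = 7P, so P = 243.57 and Y = 2234 − 2P = 1746.86.
Y = 1746.86 is above potential 1474; expectations adjust and SRAS shifts left until Y = 1474.
Long run: on the new AD curve, 1474 = 2234 − 2P gives P = 380.00.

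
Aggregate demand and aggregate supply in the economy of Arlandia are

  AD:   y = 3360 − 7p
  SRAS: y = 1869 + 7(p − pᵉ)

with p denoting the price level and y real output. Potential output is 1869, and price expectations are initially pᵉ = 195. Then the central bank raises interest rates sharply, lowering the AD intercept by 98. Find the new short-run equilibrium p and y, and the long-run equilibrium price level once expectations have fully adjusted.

Short run: p = 197, y = 1883. Long run: p = 199.

AD shifts left: new AD is y = 3262 − 7p. With pᵉ = 195, SRAS is y = 504 + 7p.
Short run: 3262 − 7p = 504 + 7p gives 2758 = 14p, so p = 197 and y = 3262 − 7·197 = 1883.
y = 1883 is above potential 1869; expectations adjust and SRAS shifts left until y = 1869.
Long run: on the new AD curve, 1869 = 3262 − 7p gives p = 199.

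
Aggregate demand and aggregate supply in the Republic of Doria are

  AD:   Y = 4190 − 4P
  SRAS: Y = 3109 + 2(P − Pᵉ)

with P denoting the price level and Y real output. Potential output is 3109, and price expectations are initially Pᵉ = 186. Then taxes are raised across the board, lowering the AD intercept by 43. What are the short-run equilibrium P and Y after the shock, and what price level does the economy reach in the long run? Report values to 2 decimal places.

Short run: P = 235.00, Y = 3207.00. Long run: P = 259.50.

AD shifts left: new AD is Y = 4147 − 4P. With Pᵉ = 186, SRAS is Y = 2737 + 2P.
Short run: 4147 − 4P = 2737 + 2P gives 1410 = 6P, so P = 235.00 and Y = 4147 − 4P = 3207.00.
Y = 3207.00 is above potential 3109; expectations adjust and SRAS shifts left until Y = 3109.
Long run: on the new AD curve, 3109 = 4147 − 4P gives P = 259.50.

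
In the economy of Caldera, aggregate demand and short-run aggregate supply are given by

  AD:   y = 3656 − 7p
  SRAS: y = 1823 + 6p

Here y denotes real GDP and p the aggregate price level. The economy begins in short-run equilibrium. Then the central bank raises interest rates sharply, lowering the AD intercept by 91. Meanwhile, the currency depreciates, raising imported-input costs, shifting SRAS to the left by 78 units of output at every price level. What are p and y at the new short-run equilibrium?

After both shocks: AD is y = 3565 − 7p and SRAS is y = 1745 + 6p.
Setting them equal: 1820 = 13p, so p = 140.
y = 3565 − 7·140 = 2585.

p = 140, y = 2585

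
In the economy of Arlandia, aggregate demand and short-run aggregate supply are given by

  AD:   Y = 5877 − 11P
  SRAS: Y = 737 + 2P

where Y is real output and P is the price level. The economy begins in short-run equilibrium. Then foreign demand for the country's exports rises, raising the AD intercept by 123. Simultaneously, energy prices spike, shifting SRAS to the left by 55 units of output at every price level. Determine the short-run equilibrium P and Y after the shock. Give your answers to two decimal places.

P = 409.08, Y = 1500.15

After both shocks: AD is Y = 6000 − 11P and SRAS is Y = 682 + 2P.
Setting them equal: 5318 = 13P, so P = 409.08.
Substituting into AD, Y = 1500.15.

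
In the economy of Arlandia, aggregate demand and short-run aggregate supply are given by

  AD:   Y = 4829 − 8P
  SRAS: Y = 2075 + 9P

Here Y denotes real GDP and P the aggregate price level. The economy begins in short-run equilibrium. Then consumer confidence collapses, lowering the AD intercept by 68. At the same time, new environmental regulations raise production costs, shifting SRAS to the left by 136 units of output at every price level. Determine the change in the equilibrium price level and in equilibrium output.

After both shocks: AD is Y = 4761 − 8P and SRAS is Y = 1939 + 9P.
Setting them equal: 2822 = 17P, so P = 166.
Y = 4761 − 8·166 = 3433.
Initially P = 162, Y = 3533, so ΔP = +4 and ΔY = -100.

ΔP = +4, ΔY = -100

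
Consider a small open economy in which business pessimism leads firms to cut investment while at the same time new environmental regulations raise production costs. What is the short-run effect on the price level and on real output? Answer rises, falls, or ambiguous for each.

The first event is a negative demand shock: AD shifts left, which by itself pushes P down and Y down.
The second is an adverse supply shock: SRAS shifts left, which by itself pushes P up and Y down.
The two shocks push P in opposite directions, so the effect on P is ambiguous. Both shocks push Y down, so Y falls.

Price level: ambiguous; output: falls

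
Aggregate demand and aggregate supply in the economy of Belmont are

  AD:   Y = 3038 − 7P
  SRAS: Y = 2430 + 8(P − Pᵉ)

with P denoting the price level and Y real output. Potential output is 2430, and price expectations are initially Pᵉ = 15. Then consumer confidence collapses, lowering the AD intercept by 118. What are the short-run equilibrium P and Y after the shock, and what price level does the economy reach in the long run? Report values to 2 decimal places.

Short run: P = 40.67, Y = 2635.33. Long run: P = 70.00.

AD shifts left: new AD is Y = 2920 − 7P. With Pᵉ = 15, SRAS is Y = 2310 + 8P.
Short run: 2920 − 7P = 2310 + 8P gives 610 = 15P, so P = 40.67 and Y = 2920 − 7P = 2635.33.
Y = 2635.33 is above potential 2430; expectations adjust and SRAS shifts left until Y = 2430.
Long run: on the new AD curve, 2430 = 2920 − 7P gives P = 70.00.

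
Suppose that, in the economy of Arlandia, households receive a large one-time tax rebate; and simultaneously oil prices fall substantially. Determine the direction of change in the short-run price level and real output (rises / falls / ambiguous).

The first event is a positive demand shock: AD shifts right, which by itself pushes P up and Y up.
The second is a favourable supply shock: SRAS shifts right, which by itself pushes P down and Y up.
The two shocks push P in opposite directions, so the effect on P is ambiguous. Both shocks push Y up, so Y rises.

Price level: ambiguous; output: rises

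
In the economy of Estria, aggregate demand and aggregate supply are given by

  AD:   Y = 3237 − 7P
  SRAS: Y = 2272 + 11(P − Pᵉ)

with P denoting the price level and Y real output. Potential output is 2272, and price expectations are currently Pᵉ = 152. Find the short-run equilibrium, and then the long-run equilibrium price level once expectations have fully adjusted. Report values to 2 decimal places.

Short run: with Pᵉ = 152, SRAS is Y = 600 + 11P. Setting AD = SRAS gives 2637 = 18P, so P = 146.50 and Y = 3237 − 7P = 2211.50.
Output 2211.50 is below potential 2272, so over time expected prices fall and SRAS shifts right until Y returns to 2272.
Long run: Y = 2272 on the AD curve gives 2272 = 3237 − 7P, so P = 137.86.

Short run: P = 146.50, Y = 2211.50. Long run: P = 137.86.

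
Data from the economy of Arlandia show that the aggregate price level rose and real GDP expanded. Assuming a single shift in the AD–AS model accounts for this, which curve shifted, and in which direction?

P rose and Y rose. An AD shift moves P and Y in the same direction; an SRAS shift moves them in opposite directions.
Here P and Y moved in the same direction, so the AD curve shifted.
Since Y rose, AD shifted right.

AD shifted right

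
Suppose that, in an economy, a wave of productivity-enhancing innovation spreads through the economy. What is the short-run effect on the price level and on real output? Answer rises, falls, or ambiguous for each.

Price level: falls; output: rises

This is a favourable supply shock: SRAS shifts right.
Moving along the downward-sloping AD curve, P falls and Y rises.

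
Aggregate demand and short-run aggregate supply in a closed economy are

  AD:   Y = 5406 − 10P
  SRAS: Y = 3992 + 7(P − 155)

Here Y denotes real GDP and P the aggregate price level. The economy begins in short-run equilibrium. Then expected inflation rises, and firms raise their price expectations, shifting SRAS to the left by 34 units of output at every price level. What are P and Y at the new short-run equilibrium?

This is a negative supply shock: SRAS shifts left.
New SRAS: Y = 2873 + 7P.
Set AD = SRAS: 5406 − 10P = 2873 + 7P, so 2533 = 17P and P = 149.
Y = 5406 − 10·149 = 3916.

P = 149, Y = 3916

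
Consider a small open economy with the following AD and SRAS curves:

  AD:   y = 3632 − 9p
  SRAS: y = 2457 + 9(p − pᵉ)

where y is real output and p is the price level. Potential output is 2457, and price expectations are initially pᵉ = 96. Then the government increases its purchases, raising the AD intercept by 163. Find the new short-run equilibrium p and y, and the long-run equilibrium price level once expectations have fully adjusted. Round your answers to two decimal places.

Short run: p = 122.33, y = 2694.00. Long run: p = 148.67.

AD shifts right: new AD is y = 3795 − 9p. With pᵉ = 96, SRAS is y = 1593 + 9p.
Short run: 3795 − 9p = 1593 + 9p gives 2202 = 18p, so p = 122.33 and y = 3795 − 9p = 2694.00.
y = 2694.00 is above potential 2457; expectations adjust and SRAS shifts left until y = 2457.
Long run: on the new AD curve, 2457 = 3795 − 9p gives p = 148.67.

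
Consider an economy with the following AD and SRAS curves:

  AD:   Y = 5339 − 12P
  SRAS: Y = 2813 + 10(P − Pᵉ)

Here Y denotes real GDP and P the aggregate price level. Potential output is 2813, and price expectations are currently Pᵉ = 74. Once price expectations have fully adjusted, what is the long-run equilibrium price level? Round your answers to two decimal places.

Long-run P = 210.50

Short run: with Pᵉ = 74, SRAS is Y = 2073 + 10P. Setting AD = SRAS gives 3266 = 22P, so P = 148.45 and Y = 5339 − 12P = 3557.55.
Output 3557.55 is above potential 2813, so over time expected prices rise and SRAS shifts left until Y returns to 2813.
Long run: Y = 2813 on the AD curve gives 2813 = 5339 − 12P, so P = 210.50.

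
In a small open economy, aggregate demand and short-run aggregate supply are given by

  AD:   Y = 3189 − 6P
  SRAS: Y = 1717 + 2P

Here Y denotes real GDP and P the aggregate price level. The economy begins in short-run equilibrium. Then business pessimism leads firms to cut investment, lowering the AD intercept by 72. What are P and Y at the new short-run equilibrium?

P = 175, Y = 2067

This is a negative demand shock: AD shifts left.
New AD: Y = 3117 − 6P.
Set AD = SRAS: 3117 − 6P = 1717 + 2P, so 1400 = 8P and P = 175.
Y = 3117 − 6·175 = 2067.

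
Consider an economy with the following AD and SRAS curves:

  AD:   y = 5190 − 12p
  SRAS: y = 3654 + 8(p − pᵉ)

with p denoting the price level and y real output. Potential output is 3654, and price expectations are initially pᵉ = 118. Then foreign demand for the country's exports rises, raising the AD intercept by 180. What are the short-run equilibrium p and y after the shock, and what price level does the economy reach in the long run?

Short run: p = 133, y = 3774. Long run: p = 143.

AD shifts right: new AD is y = 5370 − 12p. With pᵉ = 118, SRAS is y = 2710 + 8p.
Short run: 5370 − 12p = 2710 + 8p gives 2660 = 20p, so p = 133 and y = 5370 − 12·133 = 3774.
y = 3774 is above potential 3654; expectations adjust and SRAS shifts left until y = 3654.
Long run: on the new AD curve, 3654 = 5370 − 12p gives p = 143.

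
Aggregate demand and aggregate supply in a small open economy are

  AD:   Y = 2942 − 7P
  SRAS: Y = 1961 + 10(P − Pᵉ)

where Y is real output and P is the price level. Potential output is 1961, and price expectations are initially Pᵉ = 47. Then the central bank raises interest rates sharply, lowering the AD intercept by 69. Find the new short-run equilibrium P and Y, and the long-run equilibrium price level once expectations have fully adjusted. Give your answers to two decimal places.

AD shifts left: new AD is Y = 2873 − 7P. With Pᵉ = 47, SRAS is Y = 1491 + 10P.
Short run: 2873 − 7P = 1491 + 10P gives 1382 = 17P, so P = 81.29 and Y = 2873 − 7P = 2303.94.
Y = 2303.94 is above potential 1961; expectations adjust and SRAS shifts left until Y = 1961.
Long run: on the new AD curve, 1961 = 2873 − 7P gives P = 130.29.

Short run: P = 81.29, Y = 2303.94. Long run: P = 130.29.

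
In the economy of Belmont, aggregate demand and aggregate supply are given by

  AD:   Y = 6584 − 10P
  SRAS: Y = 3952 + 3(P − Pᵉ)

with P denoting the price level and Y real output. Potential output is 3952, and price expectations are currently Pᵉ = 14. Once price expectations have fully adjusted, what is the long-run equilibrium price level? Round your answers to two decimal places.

Short run: with Pᵉ = 14, SRAS is Y = 3910 + 3P. Setting AD = SRAS gives 2674 = 13P, so P = 205.69 and Y = 6584 − 10P = 4527.08.
Output 4527.08 is above potential 3952, so over time expected prices rise and SRAS shifts left until Y returns to 3952.
Long run: Y = 3952 on the AD curve gives 3952 = 6584 − 10P, so P = 263.20.

Long-run P = 263.20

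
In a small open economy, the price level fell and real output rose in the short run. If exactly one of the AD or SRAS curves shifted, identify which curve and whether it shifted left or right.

P fell and Y rose. An AD shift moves P and Y in the same direction; an SRAS shift moves them in opposite directions.
Here P and Y moved in opposite directions, so the SRAS curve shifted.
Since Y rose, SRAS shifted right.

SRAS shifted right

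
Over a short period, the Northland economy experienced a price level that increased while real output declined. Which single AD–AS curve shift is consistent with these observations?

SRAS shifted left

P rose and Y fell. An AD shift moves P and Y in the same direction; an SRAS shift moves them in opposite directions.
Here P and Y moved in opposite directions, so the SRAS curve shifted.
Since Y fell, SRAS shifted left.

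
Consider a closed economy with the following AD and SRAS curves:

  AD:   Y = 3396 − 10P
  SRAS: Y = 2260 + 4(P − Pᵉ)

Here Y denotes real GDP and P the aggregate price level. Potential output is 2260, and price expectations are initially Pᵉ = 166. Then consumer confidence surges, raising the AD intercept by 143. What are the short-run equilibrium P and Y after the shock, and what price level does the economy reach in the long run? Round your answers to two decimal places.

Short run: P = 138.79, Y = 2151.14. Long run: P = 127.90.

AD shifts right: new AD is Y = 3539 − 10P. With Pᵉ = 166, SRAS is Y = 1596 + 4P.
Short run: 3539 − 10P = 1596 + 4P gives 1943 = 14P, so P = 138.79 and Y = 3539 − 10P = 2151.14.
Y = 2151.14 is below potential 2260; expectations adjust and SRAS shifts right until Y = 2260.
Long run: on the new AD curve, 2260 = 3539 − 10P gives P = 127.90.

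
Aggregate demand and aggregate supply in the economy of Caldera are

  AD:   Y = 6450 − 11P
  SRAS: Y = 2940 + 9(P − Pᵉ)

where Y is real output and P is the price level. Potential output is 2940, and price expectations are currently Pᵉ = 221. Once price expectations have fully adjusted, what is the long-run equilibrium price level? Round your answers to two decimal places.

Long-run P = 319.09

Short run: with Pᵉ = 221, SRAS is Y = 951 + 9P. Setting AD = SRAS gives 5499 = 20P, so P = 274.95 and Y = 6450 − 11P = 3425.55.
Output 3425.55 is above potential 2940, so over time expected prices rise and SRAS shifts left until Y returns to 2940.
Long run: Y = 2940 on the AD curve gives 2940 = 6450 − 11P, so P = 319.09.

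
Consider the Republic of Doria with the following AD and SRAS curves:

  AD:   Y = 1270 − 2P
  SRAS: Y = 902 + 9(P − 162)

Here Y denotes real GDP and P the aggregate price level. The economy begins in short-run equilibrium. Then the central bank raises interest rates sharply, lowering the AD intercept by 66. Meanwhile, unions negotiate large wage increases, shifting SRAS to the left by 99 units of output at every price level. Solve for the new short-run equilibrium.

After both shocks: AD is Y = 1204 − 2P and SRAS is Y = 9P − 655.
Setting them equal: 1859 = 11P, so P = 169.
Y = 1204 − 2·169 = 866.

P = 169, Y = 866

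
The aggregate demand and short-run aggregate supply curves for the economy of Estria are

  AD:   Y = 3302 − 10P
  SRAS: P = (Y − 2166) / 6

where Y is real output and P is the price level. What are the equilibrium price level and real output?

P = 71, Y = 2592

Rearrange SRAS to Y = 2166 + 6P.
Set AD = SRAS: 3302 − 10P = 2166 + 6P, so 1136 = 16P and P = 71.
Then Y = 3302 − 10·71 = 2592.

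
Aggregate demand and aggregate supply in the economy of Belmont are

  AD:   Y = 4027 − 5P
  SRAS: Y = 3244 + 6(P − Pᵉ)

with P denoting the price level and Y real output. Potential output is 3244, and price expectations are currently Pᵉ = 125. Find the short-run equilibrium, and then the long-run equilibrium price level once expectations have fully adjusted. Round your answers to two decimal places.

Short run: P = 139.36, Y = 3330.18. Long run: P = 156.60.

Short run: with Pᵉ = 125, SRAS is Y = 2494 + 6P. Setting AD = SRAS gives 1533 = 11P, so P = 139.36 and Y = 4027 − 5P = 3330.18.
Output 3330.18 is above potential 3244, so over time expected prices rise and SRAS shifts left until Y returns to 3244.
Long run: Y = 3244 on the AD curve gives 3244 = 4027 − 5P, so P = 156.60.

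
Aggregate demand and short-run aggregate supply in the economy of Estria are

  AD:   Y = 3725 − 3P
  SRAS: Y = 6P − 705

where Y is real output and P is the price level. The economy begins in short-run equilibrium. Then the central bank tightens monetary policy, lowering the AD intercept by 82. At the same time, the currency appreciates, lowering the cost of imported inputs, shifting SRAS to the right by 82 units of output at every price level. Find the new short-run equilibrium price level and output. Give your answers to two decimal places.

P = 474.00, Y = 2221.00

After both shocks: AD is Y = 3643 − 3P and SRAS is Y = 6P − 623.
Setting them equal: 4266 = 9P, so P = 474.00.
Substituting into AD, Y = 2221.00.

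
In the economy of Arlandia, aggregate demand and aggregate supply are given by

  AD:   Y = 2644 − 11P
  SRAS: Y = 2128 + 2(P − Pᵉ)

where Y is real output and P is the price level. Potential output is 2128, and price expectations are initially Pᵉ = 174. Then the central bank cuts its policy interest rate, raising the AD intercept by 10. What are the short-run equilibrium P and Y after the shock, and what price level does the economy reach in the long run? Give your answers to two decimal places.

Short run: P = 67.23, Y = 1914.46. Long run: P = 47.82.

AD shifts right: new AD is Y = 2654 − 11P. With Pᵉ = 174, SRAS is Y = 1780 + 2P.
Short run: 2654 − 11P = 1780 + 2P gives 874 = 13P, so P = 67.23 and Y = 2654 − 11P = 1914.46.
Y = 1914.46 is below potential 2128; expectations adjust and SRAS shifts right until Y = 2128.
Long run: on the new AD curve, 2128 = 2654 − 11P gives P = 47.82.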